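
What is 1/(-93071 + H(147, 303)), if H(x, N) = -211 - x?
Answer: -1/93429 ≈ -1.0703e-5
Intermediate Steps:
1/(-93071 + H(147, 303)) = 1/(-93071 + (-211 - 1*147)) = 1/(-93071 + (-211 - 147)) = 1/(-93071 - 358) = 1/(-93429) = -1/93429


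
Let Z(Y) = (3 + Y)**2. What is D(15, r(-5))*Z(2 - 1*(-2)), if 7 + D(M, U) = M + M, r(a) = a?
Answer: 1127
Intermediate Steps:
D(M, U) = -7 + 2*M (D(M, U) = -7 + (M + M) = -7 + 2*M)
D(15, r(-5))*Z(2 - 1*(-2)) = (-7 + 2*15)*(3 + (2 - 1*(-2)))**2 = (-7 + 30)*(3 + (2 + 2))**2 = 23*(3 + 4)**2 = 23*7**2 = 23*49 = 1127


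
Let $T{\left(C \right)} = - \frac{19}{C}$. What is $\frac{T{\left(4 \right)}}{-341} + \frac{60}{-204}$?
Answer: $- \frac{6497}{23188} \approx -0.28019$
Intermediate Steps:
$\frac{T{\left(4 \right)}}{-341} + \frac{60}{-204} = \frac{\left(-19\right) \frac{1}{4}}{-341} + \frac{60}{-204} = \left(-19\right) \frac{1}{4} \left(- \frac{1}{341}\right) + 60 \left(- \frac{1}{204}\right) = \left(- \frac{19}{4}\right) \left(- \frac{1}{341}\right) - \frac{5}{17} = \frac{19}{1364} - \frac{5}{17} = - \frac{6497}{23188}$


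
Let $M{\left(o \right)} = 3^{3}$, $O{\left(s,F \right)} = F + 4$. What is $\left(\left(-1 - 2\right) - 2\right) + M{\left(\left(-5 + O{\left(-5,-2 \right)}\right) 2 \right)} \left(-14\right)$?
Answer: $-383$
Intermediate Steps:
$O{\left(s,F \right)} = 4 + F$
$M{\left(o \right)} = 27$
$\left(\left(-1 - 2\right) - 2\right) + M{\left(\left(-5 + O{\left(-5,-2 \right)}\right) 2 \right)} \left(-14\right) = \left(\left(-1 - 2\right) - 2\right) + 27 \left(-14\right) = \left(-3 - 2\right) - 378 = -5 - 378 = -383$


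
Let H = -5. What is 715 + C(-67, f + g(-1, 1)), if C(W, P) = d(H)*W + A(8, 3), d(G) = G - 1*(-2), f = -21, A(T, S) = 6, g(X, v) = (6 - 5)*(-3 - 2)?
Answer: 922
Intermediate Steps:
g(X, v) = -5 (g(X, v) = 1*(-5) = -5)
d(G) = 2 + G (d(G) = G + 2 = 2 + G)
C(W, P) = 6 - 3*W (C(W, P) = (2 - 5)*W + 6 = -3*W + 6 = 6 - 3*W)
715 + C(-67, f + g(-1, 1)) = 715 + (6 - 3*(-67)) = 715 + (6 + 201) = 715 + 207 = 922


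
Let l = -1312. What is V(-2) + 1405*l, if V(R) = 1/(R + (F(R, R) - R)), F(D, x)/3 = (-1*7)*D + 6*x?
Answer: -11060159/6 ≈ -1.8434e+6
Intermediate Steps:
F(D, x) = -21*D + 18*x (F(D, x) = 3*((-1*7)*D + 6*x) = 3*(-7*D + 6*x) = -21*D + 18*x)
V(R) = -1/(3*R) (V(R) = 1/(R + ((-21*R + 18*R) - R)) = 1/(R + (-3*R - R)) = 1/(R - 4*R) = 1/(-3*R) = -1/(3*R))
V(-2) + 1405*l = -1/3/(-2) + 1405*(-1312) = -1/3*(-1/2) - 1843360 = 1/6 - 1843360 = -11060159/6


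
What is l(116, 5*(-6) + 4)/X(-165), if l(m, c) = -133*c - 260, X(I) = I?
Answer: -1066/55 ≈ -19.382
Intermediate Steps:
l(m, c) = -260 - 133*c
l(116, 5*(-6) + 4)/X(-165) = (-260 - 133*(5*(-6) + 4))/(-165) = (-260 - 133*(-30 + 4))*(-1/165) = (-260 - 133*(-26))*(-1/165) = (-260 + 3458)*(-1/165) = 3198*(-1/165) = -1066/55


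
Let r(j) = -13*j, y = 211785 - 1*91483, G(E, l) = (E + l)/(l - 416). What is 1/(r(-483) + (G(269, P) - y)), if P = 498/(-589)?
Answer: -245522/27995312949 ≈ -8.7701e-6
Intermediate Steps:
P = -498/589 (P = 498*(-1/589) = -498/589 ≈ -0.84550)
G(E, l) = (E + l)/(-416 + l)
y = 120302 (y = 211785 - 91483 = 120302)
1/(r(-483) + (G(269, P) - y)) = 1/(-13*(-483) + ((269 - 498/589)/(-416 - 498/589) - 1*120302)) = 1/(6279 + ((157943/589)/(-245522/589) - 120302)) = 1/(6279 + (-589/245522*157943/589 - 120302)) = 1/(6279 + (-157943/245522 - 120302)) = 1/(6279 - 29536945587/245522) = 1/(-27995312949/245522) = -245522/27995312949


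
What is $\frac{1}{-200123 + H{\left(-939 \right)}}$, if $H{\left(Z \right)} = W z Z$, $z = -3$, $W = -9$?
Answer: $- \frac{1}{225476} \approx -4.4351 \cdot 10^{-6}$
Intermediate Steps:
$H{\left(Z \right)} = 27 Z$ ($H{\left(Z \right)} = \left(-9\right) \left(-3\right) Z = 27 Z$)
$\frac{1}{-200123 + H{\left(-939 \right)}} = \frac{1}{-200123 + 27 \left(-939\right)} = \frac{1}{-200123 - 25353} = \frac{1}{-225476} = - \frac{1}{225476}$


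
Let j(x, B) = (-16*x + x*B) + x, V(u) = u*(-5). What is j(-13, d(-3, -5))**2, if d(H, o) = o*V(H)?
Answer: 1368900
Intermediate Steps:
V(u) = -5*u
d(H, o) = -5*H*o (d(H, o) = o*(-5*H) = -5*H*o)
j(x, B) = -15*x + B*x (j(x, B) = (-16*x + B*x) + x = -15*x + B*x)
j(-13, d(-3, -5))**2 = (-13*(-15 - 5*(-3)*(-5)))**2 = (-13*(-15 - 75))**2 = (-13*(-90))**2 = 1170**2 = 1368900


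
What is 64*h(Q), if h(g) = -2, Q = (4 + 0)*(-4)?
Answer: -128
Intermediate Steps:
Q = -16 (Q = 4*(-4) = -16)
64*h(Q) = 64*(-2) = -128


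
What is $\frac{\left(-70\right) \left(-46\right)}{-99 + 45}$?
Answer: $- \frac{1610}{27} \approx -59.63$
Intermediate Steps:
$\frac{\left(-70\right) \left(-46\right)}{-99 + 45} = \frac{3220}{-54} = 3220 \left(- \frac{1}{54}\right) = - \frac{1610}{27}$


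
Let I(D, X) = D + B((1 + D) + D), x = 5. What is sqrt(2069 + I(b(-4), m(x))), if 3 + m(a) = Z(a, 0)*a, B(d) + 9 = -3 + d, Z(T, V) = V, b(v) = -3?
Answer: sqrt(2049) ≈ 45.266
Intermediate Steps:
B(d) = -12 + d (B(d) = -9 + (-3 + d) = -12 + d)
m(a) = -3 (m(a) = -3 + 0*a = -3 + 0 = -3)
I(D, X) = -11 + 3*D (I(D, X) = D + (-12 + ((1 + D) + D)) = D + (-12 + (1 + 2*D)) = D + (-11 + 2*D) = -11 + 3*D)
sqrt(2069 + I(b(-4), m(x))) = sqrt(2069 + (-11 + 3*(-3))) = sqrt(2069 + (-11 - 9)) = sqrt(2069 - 20) = sqrt(2049)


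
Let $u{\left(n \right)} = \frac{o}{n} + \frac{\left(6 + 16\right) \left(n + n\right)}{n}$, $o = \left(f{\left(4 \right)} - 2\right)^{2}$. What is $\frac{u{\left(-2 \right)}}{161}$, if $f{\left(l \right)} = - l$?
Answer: $\frac{26}{161} \approx 0.16149$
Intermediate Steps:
$o = 36$ ($o = \left(\left(-1\right) 4 - 2\right)^{2} = \left(-4 - 2\right)^{2} = \left(-6\right)^{2} = 36$)
$u{\left(n \right)} = 44 + \frac{36}{n}$ ($u{\left(n \right)} = \frac{36}{n} + \frac{\left(6 + 16\right) \left(n + n\right)}{n} = \frac{36}{n} + \frac{22 \cdot 2 n}{n} = \frac{36}{n} + \frac{44 n}{n} = \frac{36}{n} + 44 = 44 + \frac{36}{n}$)
$\frac{u{\left(-2 \right)}}{161} = \frac{44 + \frac{36}{-2}}{161} = \left(44 + 36 \left(- \frac{1}{2}\right)\right) \frac{1}{161} = \left(44 - 18\right) \frac{1}{161} = 26 \cdot \frac{1}{161} = \frac{26}{161}$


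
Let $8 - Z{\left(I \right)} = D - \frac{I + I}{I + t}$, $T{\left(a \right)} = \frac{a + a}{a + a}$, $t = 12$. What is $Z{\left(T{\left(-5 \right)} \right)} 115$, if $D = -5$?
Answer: $\frac{19665}{13} \approx 1512.7$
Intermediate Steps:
$T{\left(a \right)} = 1$ ($T{\left(a \right)} = \frac{2 a}{2 a} = 2 a \frac{1}{2 a} = 1$)
$Z{\left(I \right)} = 13 + \frac{2 I}{12 + I}$ ($Z{\left(I \right)} = 8 - \left(-5 - \frac{I + I}{I + 12}\right) = 8 - \left(-5 - \frac{2 I}{12 + I}\right) = 8 + \left(5 + \frac{2 I}{12 + I}\right) = 13 + \frac{2 I}{12 + I}$)
$Z{\left(T{\left(-5 \right)} \right)} 115 = \frac{3 \left(52 + 5 \cdot 1\right)}{12 + 1} \cdot 115 = \frac{3 \left(52 + 5\right)}{13} \cdot 115 = 3 \cdot \frac{1}{13} \cdot 57 \cdot 115 = \frac{171}{13} \cdot 115 = \frac{19665}{13}$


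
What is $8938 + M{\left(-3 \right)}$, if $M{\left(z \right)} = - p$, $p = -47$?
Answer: $8985$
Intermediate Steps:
$M{\left(z \right)} = 47$ ($M{\left(z \right)} = \left(-1\right) \left(-47\right) = 47$)
$8938 + M{\left(-3 \right)} = 8938 + 47 = 8985$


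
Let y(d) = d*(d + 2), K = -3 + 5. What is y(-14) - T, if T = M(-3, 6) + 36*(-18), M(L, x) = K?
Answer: 814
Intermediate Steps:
K = 2
M(L, x) = 2
y(d) = d*(2 + d)
T = -646 (T = 2 + 36*(-18) = 2 - 648 = -646)
y(-14) - T = -14*(2 - 14) - 1*(-646) = -14*(-12) + 646 = 168 + 646 = 814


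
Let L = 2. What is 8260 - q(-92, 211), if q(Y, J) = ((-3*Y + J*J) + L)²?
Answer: -2006942141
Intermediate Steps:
q(Y, J) = (2 + J² - 3*Y)² (q(Y, J) = ((-3*Y + J*J) + 2)² = ((-3*Y + J²) + 2)² = ((J² - 3*Y) + 2)² = (2 + J² - 3*Y)²)
8260 - q(-92, 211) = 8260 - (2 + 211² - 3*(-92))² = 8260 - (2 + 44521 + 276)² = 8260 - 1*44799² = 8260 - 1*2006950401 = 8260 - 2006950401 = -2006942141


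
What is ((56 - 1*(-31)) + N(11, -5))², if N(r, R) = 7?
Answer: 8836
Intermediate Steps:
((56 - 1*(-31)) + N(11, -5))² = ((56 - 1*(-31)) + 7)² = ((56 + 31) + 7)² = (87 + 7)² = 94² = 8836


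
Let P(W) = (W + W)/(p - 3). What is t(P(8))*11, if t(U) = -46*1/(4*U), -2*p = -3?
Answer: 759/64 ≈ 11.859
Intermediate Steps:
p = 3/2 (p = -½*(-3) = 3/2 ≈ 1.5000)
P(W) = -4*W/3 (P(W) = (W + W)/(3/2 - 3) = (2*W)/(-3/2) = (2*W)*(-⅔) = -4*W/3)
t(U) = -23/(2*U)
t(P(8))*11 = -23/(2*((-4/3*8)))*11 = -23/(2*(-32/3))*11 = -23/2*(-3/32)*11 = (69/64)*11 = 759/64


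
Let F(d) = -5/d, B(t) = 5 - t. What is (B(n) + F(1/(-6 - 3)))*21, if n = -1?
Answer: 1071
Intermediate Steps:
(B(n) + F(1/(-6 - 3)))*21 = ((5 - 1*(-1)) - 5/(1/(-6 - 3)))*21 = ((5 + 1) - 5/(1/(-9)))*21 = (6 - 5/(-⅑))*21 = (6 - 5*(-9))*21 = (6 + 45)*21 = 51*21 = 1071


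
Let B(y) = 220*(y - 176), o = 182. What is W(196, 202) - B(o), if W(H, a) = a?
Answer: -1118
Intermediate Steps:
B(y) = -38720 + 220*y (B(y) = 220*(-176 + y) = -38720 + 220*y)
W(196, 202) - B(o) = 202 - (-38720 + 220*182) = 202 - (-38720 + 40040) = 202 - 1*1320 = 202 - 1320 = -1118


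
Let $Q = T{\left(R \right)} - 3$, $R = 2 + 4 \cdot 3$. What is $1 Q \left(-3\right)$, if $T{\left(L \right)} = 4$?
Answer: $-3$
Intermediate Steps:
$R = 14$ ($R = 2 + 12 = 14$)
$Q = 1$ ($Q = 4 - 3 = 1$)
$1 Q \left(-3\right) = 1 \cdot 1 \left(-3\right) = 1 \left(-3\right) = -3$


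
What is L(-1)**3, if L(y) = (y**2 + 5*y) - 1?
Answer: -125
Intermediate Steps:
L(y) = -1 + y**2 + 5*y
L(-1)**3 = (-1 + (-1)**2 + 5*(-1))**3 = (-1 + 1 - 5)**3 = (-5)**3 = -125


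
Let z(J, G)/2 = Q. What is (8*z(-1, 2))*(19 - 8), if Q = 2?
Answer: 352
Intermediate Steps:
z(J, G) = 4 (z(J, G) = 2*2 = 4)
(8*z(-1, 2))*(19 - 8) = (8*4)*(19 - 8) = 32*11 = 352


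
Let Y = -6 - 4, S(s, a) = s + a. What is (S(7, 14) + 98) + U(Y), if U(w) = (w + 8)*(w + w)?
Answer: 159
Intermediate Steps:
S(s, a) = a + s
Y = -10
U(w) = 2*w*(8 + w) (U(w) = (8 + w)*(2*w) = 2*w*(8 + w))
(S(7, 14) + 98) + U(Y) = ((14 + 7) + 98) + 2*(-10)*(8 - 10) = (21 + 98) + 2*(-10)*(-2) = 119 + 40 = 159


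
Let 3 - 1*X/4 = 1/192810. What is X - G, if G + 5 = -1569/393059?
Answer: 644328972542/37892852895 ≈ 17.004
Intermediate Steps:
X = 1156858/96405 (X = 12 - 4/192810 = 12 - 4*1/192810 = 12 - 2/96405 = 1156858/96405 ≈ 12.000)
G = -1966864/393059 (G = -5 - 1569/393059 = -1966864/393059 ≈ -5.0040)
X - G = 1156858/96405 - 1*(-1966864/393059) = 1156858/96405 + 1966864/393059 = 644328972542/37892852895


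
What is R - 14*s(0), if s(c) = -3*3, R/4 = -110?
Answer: -314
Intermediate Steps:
R = -440 (R = 4*(-110) = -440)
s(c) = -9
R - 14*s(0) = -440 - 14*(-9) = -440 + 126 = -314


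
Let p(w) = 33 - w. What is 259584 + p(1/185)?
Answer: 48029144/185 ≈ 2.5962e+5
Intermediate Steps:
259584 + p(1/185) = 259584 + (33 - 1/185) = 259584 + 6104/185 = 48029144/185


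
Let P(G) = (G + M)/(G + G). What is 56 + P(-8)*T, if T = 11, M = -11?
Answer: 1105/16 ≈ 69.063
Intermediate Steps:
P(G) = (-11 + G)/(2*G) (P(G) = (G - 11)/(G + G) = (-11 + G)/((2*G)) = (-11 + G)*(1/(2*G)) = (-11 + G)/(2*G))
56 + P(-8)*T = 56 + ((½)*(-11 - 8)/(-8))*11 = 56 + ((½)*(-⅛)*(-19))*11 = 56 + (19/16)*11 = 56 + 209/16 = 1105/16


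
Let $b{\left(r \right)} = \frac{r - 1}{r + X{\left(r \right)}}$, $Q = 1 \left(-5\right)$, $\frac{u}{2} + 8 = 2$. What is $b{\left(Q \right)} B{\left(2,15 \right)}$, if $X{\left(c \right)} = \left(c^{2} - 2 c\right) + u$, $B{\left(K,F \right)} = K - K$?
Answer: $0$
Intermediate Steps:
$u = -12$ ($u = -16 + 2 \cdot 2 = -16 + 4 = -12$)
$B{\left(K,F \right)} = 0$
$X{\left(c \right)} = -12 + c^{2} - 2 c$ ($X{\left(c \right)} = \left(c^{2} - 2 c\right) - 12 = -12 + c^{2} - 2 c$)
$Q = -5$
$b{\left(r \right)} = \frac{-1 + r}{-12 + r^{2} - r}$ ($b{\left(r \right)} = \frac{r - 1}{r - \left(12 - r^{2} + 2 r\right)} = \frac{-1 + r}{-12 + r^{2} - r}$)
$b{\left(Q \right)} B{\left(2,15 \right)} = \frac{1 - -5}{12 - 5 - \left(-5\right)^{2}} \cdot 0 = \frac{1 + 5}{12 - 5 - 25} \cdot 0 = \frac{1}{12 - 5 - 25} \cdot 6 \cdot 0 = \frac{1}{-18} \cdot 6 \cdot 0 = \left(- \frac{1}{18}\right) 6 \cdot 0 = \left(- \frac{1}{3}\right) 0 = 0$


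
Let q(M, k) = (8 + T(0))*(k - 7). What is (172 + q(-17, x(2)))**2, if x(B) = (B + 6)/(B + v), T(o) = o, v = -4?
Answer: 7056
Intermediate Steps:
x(B) = (6 + B)/(-4 + B) (x(B) = (B + 6)/(B - 4) = (6 + B)/(-4 + B))
q(M, k) = -56 + 8*k (q(M, k) = (8 + 0)*(k - 7) = 8*(-7 + k) = -56 + 8*k)
(172 + q(-17, x(2)))**2 = (172 + (-56 + 8*((6 + 2)/(-4 + 2))))**2 = (172 + (-56 + 8*(8/(-2))))**2 = (172 + (-56 + 8*(-1/2*8)))**2 = (172 + (-56 + 8*(-4)))**2 = (172 + (-56 - 32))**2 = (172 - 88)**2 = 84**2 = 7056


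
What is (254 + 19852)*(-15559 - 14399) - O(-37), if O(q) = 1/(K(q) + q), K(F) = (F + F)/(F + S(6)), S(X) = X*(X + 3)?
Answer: -423441890227/703 ≈ -6.0234e+8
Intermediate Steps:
S(X) = X*(3 + X)
K(F) = 2*F/(54 + F) (K(F) = (F + F)/(F + 6*(3 + 6)) = (2*F)/(F + 6*9) = (2*F)/(F + 54) = (2*F)/(54 + F) = 2*F/(54 + F))
O(q) = 1/(q + 2*q/(54 + q)) (O(q) = 1/(2*q/(54 + q) + q) = 1/(q + 2*q/(54 + q)))
(254 + 19852)*(-15559 - 14399) - O(-37) = (254 + 19852)*(-15559 - 14399) - (54 - 37)/((-37)*(56 - 37)) = 20106*(-29958) - (-1)*17/(37*19) = -602335548 - (-1)*17/(37*19) = -602335548 - 1*(-17/703) = -602335548 + 17/703 = -423441890227/703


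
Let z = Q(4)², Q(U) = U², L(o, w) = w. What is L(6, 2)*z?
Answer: 512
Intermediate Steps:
z = 256 (z = (4²)² = 16² = 256)
L(6, 2)*z = 2*256 = 512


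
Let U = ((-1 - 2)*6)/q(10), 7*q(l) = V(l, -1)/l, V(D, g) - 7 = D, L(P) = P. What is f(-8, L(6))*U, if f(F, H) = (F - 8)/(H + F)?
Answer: -10080/17 ≈ -592.94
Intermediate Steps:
V(D, g) = 7 + D
q(l) = (7 + l)/(7*l) (q(l) = ((7 + l)/l)/7 = (7 + l)/(7*l))
U = -1260/17 (U = ((-1 - 2)*6)/(((⅐)*(7 + 10)/10)) = (-3*6)/(((⅐)*(⅒)*17)) = -18/17/70 = -18*70/17 = -1260/17 ≈ -74.118)
f(F, H) = (-8 + F)/(F + H)
f(-8, L(6))*U = ((-8 - 8)/(-8 + 6))*(-1260/17) = (-16/(-2))*(-1260/17) = -½*(-16)*(-1260/17) = 8*(-1260/17) = -10080/17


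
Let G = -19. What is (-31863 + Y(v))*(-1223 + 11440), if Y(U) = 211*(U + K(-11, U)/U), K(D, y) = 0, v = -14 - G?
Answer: -314765336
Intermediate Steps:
v = 5 (v = -14 - 1*(-19) = -14 + 19 = 5)
Y(U) = 211*U (Y(U) = 211*(U + 0/U) = 211*(U + 0) = 211*U)
(-31863 + Y(v))*(-1223 + 11440) = (-31863 + 211*5)*(-1223 + 11440) = (-31863 + 1055)*10217 = -30808*10217 = -314765336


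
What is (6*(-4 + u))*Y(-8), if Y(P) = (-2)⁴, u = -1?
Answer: -480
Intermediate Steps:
Y(P) = 16
(6*(-4 + u))*Y(-8) = (6*(-4 - 1))*16 = (6*(-5))*16 = -30*16 = -480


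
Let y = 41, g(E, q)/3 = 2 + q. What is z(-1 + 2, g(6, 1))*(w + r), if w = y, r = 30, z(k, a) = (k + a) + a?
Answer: 1349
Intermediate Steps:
g(E, q) = 6 + 3*q (g(E, q) = 3*(2 + q) = 6 + 3*q)
z(k, a) = k + 2*a (z(k, a) = (a + k) + a = k + 2*a)
w = 41
z(-1 + 2, g(6, 1))*(w + r) = ((-1 + 2) + 2*(6 + 3*1))*(41 + 30) = (1 + 2*(6 + 3))*71 = (1 + 2*9)*71 = (1 + 18)*71 = 19*71 = 1349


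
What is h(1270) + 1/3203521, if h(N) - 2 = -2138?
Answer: -6842720855/3203521 ≈ -2136.0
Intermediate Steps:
h(N) = -2136 (h(N) = 2 - 2138 = -2136)
h(1270) + 1/3203521 = -2136 + 1/3203521 = -6842720855/3203521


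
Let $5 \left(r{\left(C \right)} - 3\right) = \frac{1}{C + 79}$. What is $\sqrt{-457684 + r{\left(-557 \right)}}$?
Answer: $\frac{i \sqrt{2614319642490}}{2390} \approx 676.52 i$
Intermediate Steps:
$r{\left(C \right)} = 3 + \frac{1}{5 \left(79 + C\right)}$ ($r{\left(C \right)} = 3 + \frac{1}{5 \left(C + 79\right)} = 3 + \frac{1}{5 \left(79 + C\right)}$)
$\sqrt{-457684 + r{\left(-557 \right)}} = \sqrt{-457684 + \frac{1186 + 15 \left(-557\right)}{5 \left(79 - 557\right)}} = \sqrt{-457684 + \frac{1186 - 8355}{5 \left(-478\right)}} = \sqrt{-457684 + \frac{1}{5} \left(- \frac{1}{478}\right) \left(-7169\right)} = \sqrt{-457684 + \frac{7169}{2390}} = \sqrt{- \frac{1093857591}{2390}} = \frac{i \sqrt{2614319642490}}{2390}$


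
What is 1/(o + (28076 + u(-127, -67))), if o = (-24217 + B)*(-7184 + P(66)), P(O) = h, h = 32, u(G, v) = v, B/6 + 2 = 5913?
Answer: -1/80424839 ≈ -1.2434e-8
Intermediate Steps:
B = 35466 (B = -12 + 6*5913 = -12 + 35478 = 35466)
P(O) = 32
o = -80452848 (o = (-24217 + 35466)*(-7184 + 32) = 11249*(-7152) = -80452848)
1/(o + (28076 + u(-127, -67))) = 1/(-80452848 + (28076 - 67)) = 1/(-80452848 + 28009) = 1/(-80424839) = -1/80424839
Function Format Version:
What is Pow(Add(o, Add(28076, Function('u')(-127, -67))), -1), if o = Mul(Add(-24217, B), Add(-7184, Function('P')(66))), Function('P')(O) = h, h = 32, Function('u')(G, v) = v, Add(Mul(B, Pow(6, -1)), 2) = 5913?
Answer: Rational(-1, 80424839) ≈ -1.2434e-8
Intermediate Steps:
B = 35466 (B = Add(-12, Mul(6, 5913)) = Add(-12, 35478) = 35466)
Function('P')(O) = 32
o = -80452848 (o = Mul(Add(-24217, 35466), Add(-7184, 32)) = Mul(11249, -7152) = -80452848)
Pow(Add(o, Add(28076, Function('u')(-127, -67))), -1) = Pow(Add(-80452848, Add(28076, -67)), -1) = Pow(Add(-80452848, 28009), -1) = Pow(-80424839, -1) = Rational(-1, 80424839)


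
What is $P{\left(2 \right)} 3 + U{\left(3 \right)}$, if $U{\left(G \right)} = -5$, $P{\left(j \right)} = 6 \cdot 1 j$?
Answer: $31$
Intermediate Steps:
$P{\left(j \right)} = 6 j$
$P{\left(2 \right)} 3 + U{\left(3 \right)} = 6 \cdot 2 \cdot 3 - 5 = 12 \cdot 3 - 5 = 36 - 5 = 31$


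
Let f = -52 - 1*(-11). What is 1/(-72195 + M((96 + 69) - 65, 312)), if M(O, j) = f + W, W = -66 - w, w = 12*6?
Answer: -1/72374 ≈ -1.3817e-5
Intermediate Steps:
w = 72
f = -41 (f = -52 + 11 = -41)
W = -138 (W = -66 - 1*72 = -66 - 72 = -138)
M(O, j) = -179 (M(O, j) = -41 - 138 = -179)
1/(-72195 + M((96 + 69) - 65, 312)) = 1/(-72195 - 179) = 1/(-72374) = -1/72374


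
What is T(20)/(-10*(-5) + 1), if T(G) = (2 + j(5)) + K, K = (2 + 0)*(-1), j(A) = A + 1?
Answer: 2/17 ≈ 0.11765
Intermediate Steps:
j(A) = 1 + A
K = -2 (K = 2*(-1) = -2)
T(G) = 6 (T(G) = (2 + (1 + 5)) - 2 = (2 + 6) - 2 = 8 - 2 = 6)
T(20)/(-10*(-5) + 1) = 6/(-10*(-5) + 1) = 6/(50 + 1) = 6/51 = 6*(1/51) = 2/17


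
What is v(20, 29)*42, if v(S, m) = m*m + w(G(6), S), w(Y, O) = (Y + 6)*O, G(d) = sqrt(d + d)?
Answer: 40362 + 1680*sqrt(3) ≈ 43272.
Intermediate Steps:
G(d) = sqrt(2)*sqrt(d) (G(d) = sqrt(2*d) = sqrt(2)*sqrt(d))
w(Y, O) = O*(6 + Y) (w(Y, O) = (6 + Y)*O = O*(6 + Y))
v(S, m) = m**2 + S*(6 + 2*sqrt(3)) (v(S, m) = m*m + S*(6 + sqrt(2)*sqrt(6)) = m**2 + S*(6 + 2*sqrt(3)))
v(20, 29)*42 = (29**2 + 2*20*(3 + sqrt(3)))*42 = (841 + (120 + 40*sqrt(3)))*42 = (961 + 40*sqrt(3))*42 = 40362 + 1680*sqrt(3)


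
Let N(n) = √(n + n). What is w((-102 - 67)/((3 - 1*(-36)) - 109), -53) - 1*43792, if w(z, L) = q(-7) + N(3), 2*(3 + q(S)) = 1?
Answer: -87589/2 + √6 ≈ -43792.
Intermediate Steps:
q(S) = -5/2 (q(S) = -3 + (½)*1 = -3 + ½ = -5/2)
N(n) = √2*√n (N(n) = √(2*n) = √2*√n)
w(z, L) = -5/2 + √6 (w(z, L) = -5/2 + √2*√3 = -5/2 + √6)
w((-102 - 67)/((3 - 1*(-36)) - 109), -53) - 1*43792 = (-5/2 + √6) - 1*43792 = (-5/2 + √6) - 43792 = -87589/2 + √6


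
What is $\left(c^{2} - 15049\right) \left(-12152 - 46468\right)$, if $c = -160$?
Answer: $-618499620$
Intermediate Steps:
$\left(c^{2} - 15049\right) \left(-12152 - 46468\right) = \left(\left(-160\right)^{2} - 15049\right) \left(-12152 - 46468\right) = \left(25600 - 15049\right) \left(-58620\right) = 10551 \left(-58620\right) = -618499620$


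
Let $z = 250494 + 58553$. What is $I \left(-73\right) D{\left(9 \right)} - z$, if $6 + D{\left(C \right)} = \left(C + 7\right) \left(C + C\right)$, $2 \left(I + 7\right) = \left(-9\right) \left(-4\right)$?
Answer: $-535493$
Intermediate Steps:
$I = 11$ ($I = -7 + \frac{\left(-9\right) \left(-4\right)}{2} = -7 + \frac{1}{2} \cdot 36 = -7 + 18 = 11$)
$D{\left(C \right)} = -6 + 2 C \left(7 + C\right)$ ($D{\left(C \right)} = -6 + \left(C + 7\right) \left(C + C\right) = -6 + \left(7 + C\right) 2 C = -6 + 2 C \left(7 + C\right)$)
$z = 309047$
$I \left(-73\right) D{\left(9 \right)} - z = 11 \left(-73\right) \left(-6 + 2 \cdot 9^{2} + 14 \cdot 9\right) - 309047 = - 803 \left(-6 + 2 \cdot 81 + 126\right) - 309047 = - 803 \left(-6 + 162 + 126\right) - 309047 = \left(-803\right) 282 - 309047 = -226446 - 309047 = -535493$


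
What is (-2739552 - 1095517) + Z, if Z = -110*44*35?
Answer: -4004469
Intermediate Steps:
Z = -169400 (Z = -4840*35 = -169400)
(-2739552 - 1095517) + Z = (-2739552 - 1095517) - 169400 = -3835069 - 169400 = -4004469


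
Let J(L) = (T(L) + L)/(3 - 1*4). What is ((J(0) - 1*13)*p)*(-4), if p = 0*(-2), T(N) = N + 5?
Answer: 0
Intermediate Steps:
T(N) = 5 + N
J(L) = -5 - 2*L (J(L) = ((5 + L) + L)/(3 - 1*4) = (5 + 2*L)/(3 - 4) = (5 + 2*L)/(-1) = (5 + 2*L)*(-1) = -5 - 2*L)
p = 0
((J(0) - 1*13)*p)*(-4) = (((-5 - 2*0) - 1*13)*0)*(-4) = (((-5 + 0) - 13)*0)*(-4) = ((-5 - 13)*0)*(-4) = -18*0*(-4) = 0*(-4) = 0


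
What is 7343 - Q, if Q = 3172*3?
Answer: -2173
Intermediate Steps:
Q = 9516
7343 - Q = 7343 - 1*9516 = 7343 - 9516 = -2173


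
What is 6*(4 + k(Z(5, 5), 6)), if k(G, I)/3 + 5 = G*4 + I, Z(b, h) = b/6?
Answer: 102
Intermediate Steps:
Z(b, h) = b/6 (Z(b, h) = b*(1/6) = b/6)
k(G, I) = -15 + 3*I + 12*G (k(G, I) = -15 + 3*(G*4 + I) = -15 + 3*(4*G + I) = -15 + 3*(I + 4*G) = -15 + (3*I + 12*G) = -15 + 3*I + 12*G)
6*(4 + k(Z(5, 5), 6)) = 6*(4 + (-15 + 3*6 + 12*((1/6)*5))) = 6*(4 + (-15 + 18 + 12*(5/6))) = 6*(4 + (-15 + 18 + 10)) = 6*(4 + 13) = 6*17 = 102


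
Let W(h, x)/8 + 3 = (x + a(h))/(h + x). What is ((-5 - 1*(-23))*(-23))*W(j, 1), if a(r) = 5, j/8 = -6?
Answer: 486864/47 ≈ 10359.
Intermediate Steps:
j = -48 (j = 8*(-6) = -48)
W(h, x) = -24 + 8*(5 + x)/(h + x) (W(h, x) = -24 + 8*((x + 5)/(h + x)) = -24 + 8*((5 + x)/(h + x)) = -24 + 8*(5 + x)/(h + x))
((-5 - 1*(-23))*(-23))*W(j, 1) = ((-5 - 1*(-23))*(-23))*(8*(5 - 3*(-48) - 2*1)/(-48 + 1)) = ((-5 + 23)*(-23))*(8*(5 + 144 - 2)/(-47)) = (18*(-23))*(8*(-1/47)*147) = -414*(-1176/47) = 486864/47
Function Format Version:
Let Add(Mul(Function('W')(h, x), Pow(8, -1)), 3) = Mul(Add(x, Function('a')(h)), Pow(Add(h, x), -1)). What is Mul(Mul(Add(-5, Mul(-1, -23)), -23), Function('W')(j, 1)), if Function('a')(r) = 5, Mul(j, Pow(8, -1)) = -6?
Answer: Rational(486864, 47) ≈ 10359.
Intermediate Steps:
j = -48 (j = Mul(8, -6) = -48)
Function('W')(h, x) = Add(-24, Mul(8, Pow(Add(h, x), -1), Add(5, x))) (Function('W')(h, x) = Add(-24, Mul(8, Mul(Add(x, 5), Pow(Add(h, x), -1)))) = Add(-24, Mul(8, Mul(Add(5, x), Pow(Add(h, x), -1)))) = Add(-24, Mul(8, Mul(Pow(Add(h, x), -1), Add(5, x)))) = Add(-24, Mul(8, Pow(Add(h, x), -1), Add(5, x))))
Mul(Mul(Add(-5, Mul(-1, -23)), -23), Function('W')(j, 1)) = Mul(Mul(Add(-5, Mul(-1, -23)), -23), Mul(8, Pow(Add(-48, 1), -1), Add(5, Mul(-3, -48), Mul(-2, 1)))) = Mul(Mul(Add(-5, 23), -23), Mul(8, Pow(-47, -1), Add(5, 144, -2))) = Mul(Mul(18, -23), Mul(8, Rational(-1, 47), 147)) = Mul(-414, Rational(-1176, 47)) = Rational(486864, 47)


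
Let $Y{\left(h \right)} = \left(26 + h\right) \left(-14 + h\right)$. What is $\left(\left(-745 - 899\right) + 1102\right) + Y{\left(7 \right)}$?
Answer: $-773$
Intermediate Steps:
$Y{\left(h \right)} = \left(-14 + h\right) \left(26 + h\right)$
$\left(\left(-745 - 899\right) + 1102\right) + Y{\left(7 \right)} = \left(\left(-745 - 899\right) + 1102\right) + \left(-364 + 7^{2} + 12 \cdot 7\right) = \left(-1644 + 1102\right) + \left(-364 + 49 + 84\right) = -542 - 231 = -773$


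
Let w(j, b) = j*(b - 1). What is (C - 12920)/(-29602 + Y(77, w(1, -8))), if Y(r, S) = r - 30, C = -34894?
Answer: 47814/29555 ≈ 1.6178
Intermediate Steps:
w(j, b) = j*(-1 + b)
Y(r, S) = -30 + r
(C - 12920)/(-29602 + Y(77, w(1, -8))) = (-34894 - 12920)/(-29602 + (-30 + 77)) = -47814/(-29602 + 47) = -47814/(-29555) = -47814*(-1/29555) = 47814/29555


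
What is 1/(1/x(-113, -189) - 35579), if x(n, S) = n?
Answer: -113/4020428 ≈ -2.8106e-5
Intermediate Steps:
1/(1/x(-113, -189) - 35579) = 1/(1/(-113) - 35579) = 1/(-1/113 - 35579) = 1/(-4020428/113) = -113/4020428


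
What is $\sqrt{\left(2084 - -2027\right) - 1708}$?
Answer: $3 \sqrt{267} \approx 49.02$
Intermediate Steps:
$\sqrt{\left(2084 - -2027\right) - 1708} = \sqrt{\left(2084 + 2027\right) - 1708} = \sqrt{4111 - 1708} = \sqrt{2403} = 3 \sqrt{267}$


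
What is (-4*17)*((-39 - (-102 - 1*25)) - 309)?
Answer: 15028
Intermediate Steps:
(-4*17)*((-39 - (-102 - 1*25)) - 309) = -68*((-39 - (-102 - 25)) - 309) = -68*((-39 - 1*(-127)) - 309) = -68*((-39 + 127) - 309) = -68*(88 - 309) = -68*(-221) = 15028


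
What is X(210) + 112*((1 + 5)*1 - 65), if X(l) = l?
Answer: -6398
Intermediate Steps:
X(210) + 112*((1 + 5)*1 - 65) = 210 + 112*((1 + 5)*1 - 65) = 210 + 112*(6*1 - 65) = 210 + 112*(6 - 65) = 210 + 112*(-59) = 210 - 6608 = -6398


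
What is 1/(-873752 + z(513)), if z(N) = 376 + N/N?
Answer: -1/873375 ≈ -1.1450e-6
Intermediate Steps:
z(N) = 377 (z(N) = 376 + 1 = 377)
1/(-873752 + z(513)) = 1/(-873752 + 377) = 1/(-873375) = -1/873375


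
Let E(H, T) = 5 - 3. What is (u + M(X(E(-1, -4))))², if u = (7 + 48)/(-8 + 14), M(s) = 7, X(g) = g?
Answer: 9409/36 ≈ 261.36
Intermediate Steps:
E(H, T) = 2
u = 55/6 ≈ 9.1667
(u + M(X(E(-1, -4))))² = (55/6 + 7)² = (97/6)² = 9409/36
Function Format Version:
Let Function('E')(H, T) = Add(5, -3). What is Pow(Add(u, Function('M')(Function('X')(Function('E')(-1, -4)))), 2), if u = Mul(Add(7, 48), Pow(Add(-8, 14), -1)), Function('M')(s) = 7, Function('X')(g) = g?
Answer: Rational(9409, 36) ≈ 261.36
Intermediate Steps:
Function('E')(H, T) = 2
u = Rational(55, 6) (u = Mul(55, Pow(6, -1)) = Mul(55, Rational(1, 6)) = Rational(55, 6) ≈ 9.1667)
Pow(Add(u, Function('M')(Function('X')(Function('E')(-1, -4)))), 2) = Pow(Add(Rational(55, 6), 7), 2) = Pow(Rational(97, 6), 2) = Rational(9409, 36)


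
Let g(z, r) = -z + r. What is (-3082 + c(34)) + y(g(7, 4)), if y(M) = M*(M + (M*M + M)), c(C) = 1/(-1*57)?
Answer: -176188/57 ≈ -3091.0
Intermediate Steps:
g(z, r) = r - z
c(C) = -1/57 (c(C) = 1/(-57) = -1/57)
y(M) = M*(M² + 2*M) (y(M) = M*(M + (M² + M)) = M*(M + (M + M²)) = M*(M² + 2*M))
(-3082 + c(34)) + y(g(7, 4)) = (-3082 - 1/57) + (4 - 1*7)²*(2 + (4 - 1*7)) = -175675/57 + (4 - 7)²*(2 + (4 - 7)) = -175675/57 + (-3)²*(2 - 3) = -175675/57 + 9*(-1) = -175675/57 - 9 = -176188/57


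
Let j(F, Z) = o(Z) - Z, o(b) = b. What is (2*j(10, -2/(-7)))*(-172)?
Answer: 0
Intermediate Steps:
j(F, Z) = 0 (j(F, Z) = Z - Z = 0)
(2*j(10, -2/(-7)))*(-172) = (2*0)*(-172) = 0*(-172) = 0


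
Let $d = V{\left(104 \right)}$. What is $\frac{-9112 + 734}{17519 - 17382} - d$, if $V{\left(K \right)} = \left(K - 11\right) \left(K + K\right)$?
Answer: $- \frac{2658506}{137} \approx -19405.0$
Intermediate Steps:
$V{\left(K \right)} = 2 K \left(-11 + K\right)$ ($V{\left(K \right)} = \left(-11 + K\right) 2 K = 2 K \left(-11 + K\right)$)
$d = 19344$ ($d = 2 \cdot 104 \left(-11 + 104\right) = 2 \cdot 104 \cdot 93 = 19344$)
$\frac{-9112 + 734}{17519 - 17382} - d = \frac{-9112 + 734}{17519 - 17382} - 19344 = - \frac{8378}{137} - 19344 = - \frac{2658506}{137}$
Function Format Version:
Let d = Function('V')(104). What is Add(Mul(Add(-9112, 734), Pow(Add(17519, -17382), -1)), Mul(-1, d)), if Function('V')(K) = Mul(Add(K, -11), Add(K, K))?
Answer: Rational(-2658506, 137) ≈ -19405.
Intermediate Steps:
Function('V')(K) = Mul(2, K, Add(-11, K)) (Function('V')(K) = Mul(Add(-11, K), Mul(2, K)) = Mul(2, K, Add(-11, K)))
d = 19344 (d = Mul(2, 104, Add(-11, 104)) = Mul(2, 104, 93) = 19344)
Add(Mul(Add(-9112, 734), Pow(Add(17519, -17382), -1)), Mul(-1, d)) = Add(Mul(Add(-9112, 734), Pow(Add(17519, -17382), -1)), Mul(-1, 19344)) = Add(Mul(-8378, Pow(137, -1)), -19344) = Add(Mul(-8378, Rational(1, 137)), -19344) = Add(Rational(-8378, 137), -19344) = Rational(-2658506, 137)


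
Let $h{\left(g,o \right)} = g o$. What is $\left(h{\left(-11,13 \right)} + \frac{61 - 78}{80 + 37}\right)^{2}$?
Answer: $\frac{280495504}{13689} \approx 20491.0$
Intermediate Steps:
$\left(h{\left(-11,13 \right)} + \frac{61 - 78}{80 + 37}\right)^{2} = \left(\left(-11\right) 13 + \frac{61 - 78}{80 + 37}\right)^{2} = \left(-143 - \frac{17}{117}\right)^{2} = \left(- \frac{16748}{117}\right)^{2} = \frac{280495504}{13689}$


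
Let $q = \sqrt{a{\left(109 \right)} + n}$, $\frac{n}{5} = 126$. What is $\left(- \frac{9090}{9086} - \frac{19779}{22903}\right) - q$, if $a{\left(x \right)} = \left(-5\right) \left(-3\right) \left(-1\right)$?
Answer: $- \frac{193950132}{104048329} - \sqrt{615} \approx -26.663$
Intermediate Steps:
$n = 630$ ($n = 5 \cdot 126 = 630$)
$a{\left(x \right)} = -15$ ($a{\left(x \right)} = 15 \left(-1\right) = -15$)
$q = \sqrt{615}$ ($q = \sqrt{-15 + 630} = \sqrt{615} \approx 24.799$)
$\left(- \frac{9090}{9086} - \frac{19779}{22903}\right) - q = \left(- \frac{9090}{9086} - \frac{19779}{22903}\right) - \sqrt{615} = \left(\left(-9090\right) \frac{1}{9086} - \frac{19779}{22903}\right) - \sqrt{615} = \left(- \frac{4545}{4543} - \frac{19779}{22903}\right) - \sqrt{615} = - \frac{193950132}{104048329} - \sqrt{615}$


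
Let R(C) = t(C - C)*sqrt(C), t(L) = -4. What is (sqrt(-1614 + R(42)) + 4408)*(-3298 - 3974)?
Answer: -32054976 - 7272*I*sqrt(1614 + 4*sqrt(42)) ≈ -3.2055e+7 - 2.9449e+5*I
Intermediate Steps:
R(C) = -4*sqrt(C)
(sqrt(-1614 + R(42)) + 4408)*(-3298 - 3974) = (sqrt(-1614 - 4*sqrt(42)) + 4408)*(-3298 - 3974) = (4408 + sqrt(-1614 - 4*sqrt(42)))*(-7272) = -32054976 - 7272*sqrt(-1614 - 4*sqrt(42))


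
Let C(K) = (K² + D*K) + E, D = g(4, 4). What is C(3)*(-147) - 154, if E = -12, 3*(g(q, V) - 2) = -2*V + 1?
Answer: 434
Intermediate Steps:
g(q, V) = 7/3 - 2*V/3 (g(q, V) = 2 + (-2*V + 1)/3 = 2 + (1 - 2*V)/3 = 2 + (⅓ - 2*V/3) = 7/3 - 2*V/3)
D = -⅓ (D = 7/3 - ⅔*4 = 7/3 - 8/3 = -⅓ ≈ -0.33333)
C(K) = -12 + K² - K/3 (C(K) = (K² - K/3) - 12 = -12 + K² - K/3)
C(3)*(-147) - 154 = (-12 + 3² - ⅓*3)*(-147) - 154 = (-12 + 9 - 1)*(-147) - 154 = -4*(-147) - 154 = 588 - 154 = 434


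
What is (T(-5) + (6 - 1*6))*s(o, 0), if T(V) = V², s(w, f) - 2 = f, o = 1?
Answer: 50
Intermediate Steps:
s(w, f) = 2 + f
(T(-5) + (6 - 1*6))*s(o, 0) = ((-5)² + (6 - 1*6))*(2 + 0) = (25 + (6 - 6))*2 = (25 + 0)*2 = 25*2 = 50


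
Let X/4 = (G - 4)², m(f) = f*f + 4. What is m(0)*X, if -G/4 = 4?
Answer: 6400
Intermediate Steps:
G = -16 (G = -4*4 = -16)
m(f) = 4 + f² (m(f) = f² + 4 = 4 + f²)
X = 1600 (X = 4*(-16 - 4)² = 4*(-20)² = 4*400 = 1600)
m(0)*X = (4 + 0²)*1600 = (4 + 0)*1600 = 4*1600 = 6400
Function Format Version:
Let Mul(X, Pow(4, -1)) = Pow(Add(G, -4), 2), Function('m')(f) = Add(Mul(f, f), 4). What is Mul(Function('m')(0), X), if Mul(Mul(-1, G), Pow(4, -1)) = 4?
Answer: 6400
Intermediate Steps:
G = -16 (G = Mul(-4, 4) = -16)
Function('m')(f) = Add(4, Pow(f, 2)) (Function('m')(f) = Add(Pow(f, 2), 4) = Add(4, Pow(f, 2)))
X = 1600 (X = Mul(4, Pow(Add(-16, -4), 2)) = Mul(4, Pow(-20, 2)) = Mul(4, 400) = 1600)
Mul(Function('m')(0), X) = Mul(Add(4, Pow(0, 2)), 1600) = Mul(Add(4, 0), 1600) = Mul(4, 1600) = 6400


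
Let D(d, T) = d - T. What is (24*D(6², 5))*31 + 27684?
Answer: 50748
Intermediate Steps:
(24*D(6², 5))*31 + 27684 = (24*(6² - 1*5))*31 + 27684 = (24*(36 - 5))*31 + 27684 = (24*31)*31 + 27684 = 744*31 + 27684 = 23064 + 27684 = 50748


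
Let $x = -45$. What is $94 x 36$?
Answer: $-152280$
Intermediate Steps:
$94 x 36 = 94 \left(-45\right) 36 = \left(-4230\right) 36 = -152280$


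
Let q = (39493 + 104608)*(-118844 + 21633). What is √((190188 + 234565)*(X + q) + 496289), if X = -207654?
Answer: 2*I*√1487528539341839 ≈ 7.7137e+7*I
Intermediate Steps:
q = -14008202311 (q = 144101*(-97211) = -14008202311)
√((190188 + 234565)*(X + q) + 496289) = √((190188 + 234565)*(-207654 - 14008202311) + 496289) = √(424753*(-14008409965) + 496289) = √(-5950114157863645 + 496289) = √(-5950114157367356) = 2*I*√1487528539341839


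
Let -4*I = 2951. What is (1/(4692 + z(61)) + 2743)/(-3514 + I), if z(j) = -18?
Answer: -25641566/39745359 ≈ -0.64515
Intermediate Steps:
I = -2951/4 (I = -¼*2951 = -2951/4 ≈ -737.75)
(1/(4692 + z(61)) + 2743)/(-3514 + I) = (1/(4692 - 18) + 2743)/(-3514 - 2951/4) = (1/4674 + 2743)/(-17007/4) = (1/4674 + 2743)*(-4/17007) = (12820783/4674)*(-4/17007) = -25641566/39745359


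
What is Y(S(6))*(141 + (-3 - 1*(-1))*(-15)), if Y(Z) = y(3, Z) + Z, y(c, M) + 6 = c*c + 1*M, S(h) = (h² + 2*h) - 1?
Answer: 16587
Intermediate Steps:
S(h) = -1 + h² + 2*h
y(c, M) = -6 + M + c² (y(c, M) = -6 + (c*c + 1*M) = -6 + (c² + M) = -6 + (M + c²) = -6 + M + c²)
Y(Z) = 3 + 2*Z (Y(Z) = (-6 + Z + 3²) + Z = (-6 + Z + 9) + Z = (3 + Z) + Z = 3 + 2*Z)
Y(S(6))*(141 + (-3 - 1*(-1))*(-15)) = (3 + 2*(-1 + 6² + 2*6))*(141 + (-3 - 1*(-1))*(-15)) = (3 + 2*(-1 + 36 + 12))*(141 + (-3 + 1)*(-15)) = (3 + 2*47)*(141 - 2*(-15)) = (3 + 94)*(141 + 30) = 97*171 = 16587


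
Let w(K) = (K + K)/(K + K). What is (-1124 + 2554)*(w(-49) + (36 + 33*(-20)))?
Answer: -890890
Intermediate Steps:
w(K) = 1 (w(K) = (2*K)/((2*K)) = (2*K)*(1/(2*K)) = 1)
(-1124 + 2554)*(w(-49) + (36 + 33*(-20))) = (-1124 + 2554)*(1 + (36 + 33*(-20))) = 1430*(1 + (36 - 660)) = 1430*(1 - 624) = 1430*(-623) = -890890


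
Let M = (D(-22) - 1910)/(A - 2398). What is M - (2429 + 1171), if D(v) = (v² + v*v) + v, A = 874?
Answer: -1371359/381 ≈ -3599.4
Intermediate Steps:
D(v) = v + 2*v² (D(v) = (v² + v²) + v = 2*v² + v = v + 2*v²)
M = 241/381 (M = (-22*(1 + 2*(-22)) - 1910)/(874 - 2398) = (-22*(1 - 44) - 1910)/(-1524) = (-22*(-43) - 1910)*(-1/1524) = (946 - 1910)*(-1/1524) = -964*(-1/1524) = 241/381 ≈ 0.63255)
M - (2429 + 1171) = 241/381 - (2429 + 1171) = 241/381 - 1*3600 = 241/381 - 3600 = -1371359/381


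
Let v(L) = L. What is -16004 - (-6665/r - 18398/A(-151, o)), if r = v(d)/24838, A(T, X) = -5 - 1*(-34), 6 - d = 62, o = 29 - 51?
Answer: -2412886519/812 ≈ -2.9715e+6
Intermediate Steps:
o = -22
d = -56 (d = 6 - 1*62 = 6 - 62 = -56)
A(T, X) = 29 (A(T, X) = -5 + 34 = 29)
r = -28/12419 (r = -56/24838 = -56*1/24838 = -28/12419 ≈ -0.0022546)
-16004 - (-6665/r - 18398/A(-151, o)) = -16004 - (-6665/(-28/12419) - 18398/29) = -16004 - (-6665*(-12419/28) - 18398*1/29) = -16004 - (82772635/28 - 18398/29) = -16004 - 1*2399891271/812 = -16004 - 2399891271/812 = -2412886519/812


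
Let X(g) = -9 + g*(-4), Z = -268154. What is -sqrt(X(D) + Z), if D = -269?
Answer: -I*sqrt(267087) ≈ -516.8*I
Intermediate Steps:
X(g) = -9 - 4*g
-sqrt(X(D) + Z) = -sqrt((-9 - 4*(-269)) - 268154) = -sqrt((-9 + 1076) - 268154) = -sqrt(1067 - 268154) = -sqrt(-267087) = -I*sqrt(267087)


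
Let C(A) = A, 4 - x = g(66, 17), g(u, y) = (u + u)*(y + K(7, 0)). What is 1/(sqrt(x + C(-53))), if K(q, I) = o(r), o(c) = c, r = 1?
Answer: -I*sqrt(97)/485 ≈ -0.020307*I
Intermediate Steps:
K(q, I) = 1
g(u, y) = 2*u*(1 + y) (g(u, y) = (u + u)*(y + 1) = (2*u)*(1 + y) = 2*u*(1 + y))
x = -2372 (x = 4 - 2*66*(1 + 17) = 4 - 2*66*18 = 4 - 1*2376 = 4 - 2376 = -2372)
1/(sqrt(x + C(-53))) = 1/(sqrt(-2372 - 53)) = 1/(sqrt(-2425)) = 1/(5*I*sqrt(97)) = -I*sqrt(97)/485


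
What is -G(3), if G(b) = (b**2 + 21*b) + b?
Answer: -75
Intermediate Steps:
G(b) = b**2 + 22*b
-G(3) = -3*(22 + 3) = -3*25 = -1*75 = -75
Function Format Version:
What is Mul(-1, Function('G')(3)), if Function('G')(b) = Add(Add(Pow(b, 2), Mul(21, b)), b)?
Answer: -75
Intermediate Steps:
Function('G')(b) = Add(Pow(b, 2), Mul(22, b))
Mul(-1, Function('G')(3)) = Mul(-1, Mul(3, Add(22, 3))) = Mul(-1, Mul(3, 25)) = Mul(-1, 75) = -75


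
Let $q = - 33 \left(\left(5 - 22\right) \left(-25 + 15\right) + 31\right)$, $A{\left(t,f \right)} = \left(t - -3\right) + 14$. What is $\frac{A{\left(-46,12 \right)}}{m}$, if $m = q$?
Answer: $\frac{29}{6633} \approx 0.0043721$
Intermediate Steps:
$A{\left(t,f \right)} = 17 + t$ ($A{\left(t,f \right)} = \left(t + 3\right) + 14 = \left(3 + t\right) + 14 = 17 + t$)
$q = -6633$ ($q = - 33 \left(\left(-17\right) \left(-10\right) + 31\right) = - 33 \left(170 + 31\right) = \left(-33\right) 201 = -6633$)
$m = -6633$
$\frac{A{\left(-46,12 \right)}}{m} = \frac{17 - 46}{-6633} = \left(-29\right) \left(- \frac{1}{6633}\right) = \frac{29}{6633}$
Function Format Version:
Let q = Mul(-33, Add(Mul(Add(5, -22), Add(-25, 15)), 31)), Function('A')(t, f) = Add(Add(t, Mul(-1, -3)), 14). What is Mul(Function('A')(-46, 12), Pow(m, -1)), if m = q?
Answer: Rational(29, 6633) ≈ 0.0043721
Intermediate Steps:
Function('A')(t, f) = Add(17, t) (Function('A')(t, f) = Add(Add(t, 3), 14) = Add(Add(3, t), 14) = Add(17, t))
q = -6633 (q = Mul(-33, Add(Mul(-17, -10), 31)) = Mul(-33, Add(170, 31)) = Mul(-33, 201) = -6633)
m = -6633
Mul(Function('A')(-46, 12), Pow(m, -1)) = Mul(Add(17, -46), Pow(-6633, -1)) = Mul(-29, Rational(-1, 6633)) = Rational(29, 6633)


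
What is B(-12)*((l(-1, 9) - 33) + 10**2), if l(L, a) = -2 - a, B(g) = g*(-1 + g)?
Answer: 8736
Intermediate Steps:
B(-12)*((l(-1, 9) - 33) + 10**2) = (-12*(-1 - 12))*(((-2 - 1*9) - 33) + 10**2) = (-12*(-13))*(((-2 - 9) - 33) + 100) = 156*((-11 - 33) + 100) = 156*(-44 + 100) = 156*56 = 8736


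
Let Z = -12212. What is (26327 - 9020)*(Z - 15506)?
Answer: -479715426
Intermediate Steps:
(26327 - 9020)*(Z - 15506) = (26327 - 9020)*(-12212 - 15506) = 17307*(-27718) = -479715426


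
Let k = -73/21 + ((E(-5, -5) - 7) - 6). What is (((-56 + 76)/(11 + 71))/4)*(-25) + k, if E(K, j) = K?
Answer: -39607/1722 ≈ -23.001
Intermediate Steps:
k = -451/21 (k = -73/21 + ((-5 - 7) - 6) = -73*1/21 + (-12 - 6) = -73/21 - 18 = -451/21 ≈ -21.476)
(((-56 + 76)/(11 + 71))/4)*(-25) + k = (((-56 + 76)/(11 + 71))/4)*(-25) - 451/21 = ((20/82)*(1/4))*(-25) - 451/21 = ((20*(1/82))*(1/4))*(-25) - 451/21 = ((10/41)*(1/4))*(-25) - 451/21 = (5/82)*(-25) - 451/21 = -125/82 - 451/21 = -39607/1722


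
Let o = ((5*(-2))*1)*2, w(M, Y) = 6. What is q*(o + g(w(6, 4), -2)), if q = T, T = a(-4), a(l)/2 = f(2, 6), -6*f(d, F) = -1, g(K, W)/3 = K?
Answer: -⅔ ≈ -0.66667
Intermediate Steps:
g(K, W) = 3*K
f(d, F) = ⅙ (f(d, F) = -⅙*(-1) = ⅙)
o = -20 (o = -10*1*2 = -10*2 = -20)
a(l) = ⅓ (a(l) = 2*(⅙) = ⅓)
T = ⅓ ≈ 0.33333
q = ⅓ ≈ 0.33333
q*(o + g(w(6, 4), -2)) = (-20 + 3*6)/3 = (-20 + 18)/3 = (⅓)*(-2) = -⅔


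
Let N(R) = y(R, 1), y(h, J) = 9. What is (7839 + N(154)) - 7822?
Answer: 26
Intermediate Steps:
N(R) = 9
(7839 + N(154)) - 7822 = (7839 + 9) - 7822 = 7848 - 7822 = 26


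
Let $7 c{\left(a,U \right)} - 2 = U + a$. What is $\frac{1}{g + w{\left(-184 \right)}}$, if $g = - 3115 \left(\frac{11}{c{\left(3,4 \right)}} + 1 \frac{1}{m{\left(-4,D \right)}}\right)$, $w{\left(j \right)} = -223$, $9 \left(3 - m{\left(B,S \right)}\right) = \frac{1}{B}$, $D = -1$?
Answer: $- \frac{981}{27372218} \approx -3.5839 \cdot 10^{-5}$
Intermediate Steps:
$m{\left(B,S \right)} = 3 - \frac{1}{9 B}$
$c{\left(a,U \right)} = \frac{2}{7} + \frac{U}{7} + \frac{a}{7}$ ($c{\left(a,U \right)} = \frac{2}{7} + \frac{U + a}{7} = \frac{2}{7} + \left(\frac{U}{7} + \frac{a}{7}\right) = \frac{2}{7} + \frac{U}{7} + \frac{a}{7}$)
$g = - \frac{27153455}{981}$ ($g = - 3115 \left(\frac{11}{\frac{2}{7} + \frac{1}{7} \cdot 4 + \frac{1}{7} \cdot 3} + 1 \frac{1}{3 - \frac{1}{9 \left(-4\right)}}\right) = - 3115 \left(\frac{11}{\frac{2}{7} + \frac{4}{7} + \frac{3}{7}} + 1 \frac{1}{3 - - \frac{1}{36}}\right) = - 3115 \left(\frac{11}{\frac{9}{7}} + 1 \frac{1}{3 + \frac{1}{36}}\right) = - 3115 \left(11 \cdot \frac{7}{9} + 1 \frac{1}{\frac{109}{36}}\right) = - 3115 \left(\frac{77}{9} + 1 \cdot \frac{36}{109}\right) = - 3115 \left(\frac{77}{9} + \frac{36}{109}\right) = \left(-3115\right) \frac{8717}{981} = - \frac{27153455}{981} \approx -27679.0$)
$\frac{1}{g + w{\left(-184 \right)}} = \frac{1}{- \frac{27153455}{981} - 223} = \frac{1}{- \frac{27372218}{981}} = - \frac{981}{27372218}$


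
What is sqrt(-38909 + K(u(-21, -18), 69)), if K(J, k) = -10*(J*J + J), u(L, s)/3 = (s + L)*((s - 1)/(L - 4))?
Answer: I*sqrt(73179665)/25 ≈ 342.18*I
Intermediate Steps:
u(L, s) = 3*(-1 + s)*(L + s)/(-4 + L) (u(L, s) = 3*((s + L)*((s - 1)/(L - 4))) = 3*((L + s)*((-1 + s)/(-4 + L))) = 3*((-1 + s)*(L + s)/(-4 + L)) = 3*(-1 + s)*(L + s)/(-4 + L))
K(J, k) = -10*J - 10*J**2 (K(J, k) = -10*(J**2 + J) = -10*(J + J**2) = -10*J - 10*J**2)
sqrt(-38909 + K(u(-21, -18), 69)) = sqrt(-38909 - 10*3*((-18)**2 - 1*(-21) - 1*(-18) - 21*(-18))/(-4 - 21)*(1 + 3*((-18)**2 - 1*(-21) - 1*(-18) - 21*(-18))/(-4 - 21))) = sqrt(-38909 - 10*3*(324 + 21 + 18 + 378)/(-25)*(1 + 3*(324 + 21 + 18 + 378)/(-25))) = sqrt(-38909 - 10*3*(-1/25)*741*(1 + 3*(-1/25)*741)) = sqrt(-38909 - 10*(-2223/25)*(1 - 2223/25)) = sqrt(-38909 - 10*(-2223/25)*(-2198/25)) = sqrt(-38909 - 9772308/125) = sqrt(-14635933/125) = I*sqrt(73179665)/25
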